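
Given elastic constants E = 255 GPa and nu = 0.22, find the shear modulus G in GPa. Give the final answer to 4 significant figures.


G = E / (2*(1+nu))
G = 255 / (2*(1+0.22))
G = 104.5 GPa


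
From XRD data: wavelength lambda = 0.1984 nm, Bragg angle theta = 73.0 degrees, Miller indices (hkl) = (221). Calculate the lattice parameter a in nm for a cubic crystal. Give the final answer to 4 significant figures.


d = lambda / (2*sin(theta))
d = 0.1984 / (2*sin(73.0 deg))
d = 0.103733 nm
a = d * sqrt(h^2+k^2+l^2) = 0.103733 * sqrt(9)
a = 0.3112 nm


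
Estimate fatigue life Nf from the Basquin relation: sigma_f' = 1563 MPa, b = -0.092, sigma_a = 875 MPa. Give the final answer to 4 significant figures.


sigma_a = sigma_f' * (2*Nf)^b
2*Nf = (sigma_a / sigma_f')^(1/b)
2*Nf = (875 / 1563)^(1/-0.092)
2*Nf = 547.768
Nf = 273.9 cycles


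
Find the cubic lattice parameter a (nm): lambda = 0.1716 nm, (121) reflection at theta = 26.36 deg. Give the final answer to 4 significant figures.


d = lambda / (2*sin(theta))
d = 0.1716 / (2*sin(26.36 deg))
d = 0.193239 nm
a = d * sqrt(h^2+k^2+l^2) = 0.193239 * sqrt(6)
a = 0.4733 nm


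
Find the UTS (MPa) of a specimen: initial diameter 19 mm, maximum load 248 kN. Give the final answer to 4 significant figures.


A0 = pi*(d/2)^2 = pi*(19/2)^2 = 283.529 mm^2
UTS = F_max / A0 = 248*1000 / 283.529
UTS = 874.7 MPa


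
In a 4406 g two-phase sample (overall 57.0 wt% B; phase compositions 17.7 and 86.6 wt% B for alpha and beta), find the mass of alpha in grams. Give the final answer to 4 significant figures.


f_alpha = (C_beta - C0) / (C_beta - C_alpha)
f_alpha = (86.6 - 57.0) / (86.6 - 17.7) = 0.429608
m_alpha = f_alpha * m_total = 0.429608 * 4406 = 1893 g


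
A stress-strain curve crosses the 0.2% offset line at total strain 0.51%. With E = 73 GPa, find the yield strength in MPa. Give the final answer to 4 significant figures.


Offset strain = 0.002
Elastic strain at yield = total_strain - offset = 5.1e-03 - 0.002 = 3.1e-03
sigma_y = E * elastic_strain = 73000 * 3.1e-03
sigma_y = 226.3 MPa


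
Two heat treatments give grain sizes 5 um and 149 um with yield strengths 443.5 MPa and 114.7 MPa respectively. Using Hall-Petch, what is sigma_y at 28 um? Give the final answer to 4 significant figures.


sigma_y = sigma0 + k / sqrt(d)
1/sqrt(d1) = 1/sqrt(5e-06) = 447.214;  1/sqrt(d2) = 81.9232
k = (sigma1 - sigma2) / (1/sqrt(d1) - 1/sqrt(d2)) = (443.5 - 114.7) / (447.214 - 81.9232) = 0.900106 MPa*m^0.5
sigma0 = sigma1 - k/sqrt(d1) = 443.5 - 0.900106*447.214 = 40.9605 MPa
sigma_y(d3) = 40.9605 + 0.900106 / sqrt(2.8e-05) = 211.1 MPa


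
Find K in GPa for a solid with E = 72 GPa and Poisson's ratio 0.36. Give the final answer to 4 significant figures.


K = E / (3*(1-2*nu))
K = 72 / (3*(1-2*0.36))
K = 85.71 GPa


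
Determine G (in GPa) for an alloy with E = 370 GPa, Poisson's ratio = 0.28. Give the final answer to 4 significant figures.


G = E / (2*(1+nu))
G = 370 / (2*(1+0.28))
G = 144.5 GPa


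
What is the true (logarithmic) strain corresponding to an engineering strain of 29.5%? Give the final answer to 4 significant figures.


epsilon_true = ln(1 + epsilon_eng)
epsilon_true = ln(1 + 0.295)
epsilon_true = 0.2585


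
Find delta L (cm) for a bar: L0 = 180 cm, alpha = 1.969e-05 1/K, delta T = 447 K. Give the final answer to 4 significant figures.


dL = L0 * alpha * dT
dL = 180 * 1.969e-05 * 447
dL = 1.584 cm


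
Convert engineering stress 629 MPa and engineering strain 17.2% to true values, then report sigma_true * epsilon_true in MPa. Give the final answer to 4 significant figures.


sigma_true = sigma_eng * (1 + epsilon_eng)
sigma_true = 629 * (1 + 0.172) = 737.188 MPa
epsilon_true = ln(1 + epsilon_eng)
epsilon_true = ln(1 + 0.172) = 0.158712
sigma_true * epsilon_true = 737.188 * 0.158712 = 117 MPa


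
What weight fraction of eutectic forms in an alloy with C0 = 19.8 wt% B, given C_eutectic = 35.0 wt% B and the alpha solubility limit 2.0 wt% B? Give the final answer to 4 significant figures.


f_primary = (C_e - C0) / (C_e - C_alpha_max)
f_primary = (35.0 - 19.8) / (35.0 - 2.0)
f_primary = 0.460606
f_eutectic = 1 - 0.460606 = 0.5394


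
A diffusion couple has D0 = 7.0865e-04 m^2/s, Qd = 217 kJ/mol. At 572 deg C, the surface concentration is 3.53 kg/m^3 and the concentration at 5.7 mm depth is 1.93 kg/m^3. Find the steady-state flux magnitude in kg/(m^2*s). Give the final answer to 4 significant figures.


Step 1: D = D0 * exp(-Qd/(R*T))
T = 572 + 273.15 = 845.15 K
D = 7.0865e-04 * exp(-217e3 / (8.314 * 845.15)) = 2.743e-17 m^2/s
Step 2: J = D * (C1 - C2) / dx
J = 2.743e-17 * (3.53 - 1.93) / 5.7e-03
J = 7.7e-15 kg/(m^2*s)


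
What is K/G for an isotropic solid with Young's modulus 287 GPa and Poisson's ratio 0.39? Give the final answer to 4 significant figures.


G = E / (2*(1+nu))
G = 287 / (2*(1+0.39)) = 103.237 GPa
K = E / (3*(1-2*nu))
K = 287 / (3*(1-2*0.39)) = 434.848 GPa
K/G = 434.848 / 103.237 = 4.212


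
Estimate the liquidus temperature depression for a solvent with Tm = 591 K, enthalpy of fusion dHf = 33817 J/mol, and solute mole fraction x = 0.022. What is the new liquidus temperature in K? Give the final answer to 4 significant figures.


dT = R*Tm^2*x / dHf
dT = 8.314 * 591^2 * 0.022 / 33817
dT = 1.88918 K
T_new = 591 - 1.88918 = 589.1 K


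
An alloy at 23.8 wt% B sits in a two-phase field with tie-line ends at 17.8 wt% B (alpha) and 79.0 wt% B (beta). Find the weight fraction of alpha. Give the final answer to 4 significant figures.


f_alpha = (C_beta - C0) / (C_beta - C_alpha)
f_alpha = (79.0 - 23.8) / (79.0 - 17.8)
f_alpha = 0.902


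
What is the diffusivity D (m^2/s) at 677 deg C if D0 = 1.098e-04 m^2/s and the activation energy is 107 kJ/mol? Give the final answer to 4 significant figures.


D = D0 * exp(-Qd / (R*T))
T = 950.15 K
D = 1.098e-04 * exp(-107e3 / (8.314 * 950.15))
D = 1.439e-10 m^2/s


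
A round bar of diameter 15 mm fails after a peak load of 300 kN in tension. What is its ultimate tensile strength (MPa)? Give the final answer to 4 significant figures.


A0 = pi*(d/2)^2 = pi*(15/2)^2 = 176.715 mm^2
UTS = F_max / A0 = 300*1000 / 176.715
UTS = 1698 MPa


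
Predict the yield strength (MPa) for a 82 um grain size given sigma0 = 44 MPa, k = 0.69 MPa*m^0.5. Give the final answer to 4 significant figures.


sigma_y = sigma0 + k / sqrt(d)
d = 82 um = 8.2e-05 m
sigma_y = 44 + 0.69 / sqrt(8.2e-05)
sigma_y = 120.2 MPa


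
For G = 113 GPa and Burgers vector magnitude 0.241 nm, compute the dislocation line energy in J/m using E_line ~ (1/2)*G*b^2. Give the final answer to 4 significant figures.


E = G*b^2/2
b = 0.241 nm = 2.41e-10 m
G = 113 GPa = 1.13e+11 Pa
E = 0.5 * 1.13e+11 * (2.41e-10)^2
E = 3.282e-09 J/m


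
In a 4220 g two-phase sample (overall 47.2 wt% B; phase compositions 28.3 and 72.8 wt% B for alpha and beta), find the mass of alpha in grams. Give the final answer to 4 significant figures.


f_alpha = (C_beta - C0) / (C_beta - C_alpha)
f_alpha = (72.8 - 47.2) / (72.8 - 28.3) = 0.575281
m_alpha = f_alpha * m_total = 0.575281 * 4220 = 2428 g


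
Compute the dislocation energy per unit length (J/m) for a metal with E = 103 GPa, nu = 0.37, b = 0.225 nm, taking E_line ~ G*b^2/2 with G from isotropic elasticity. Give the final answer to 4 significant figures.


Step 1: G = E / (2*(1+nu))
G = 103 / (2*(1+0.37)) = 37.5912 GPa = 3.75912e+10 Pa
Step 2: E_line = G*b^2/2
b = 0.225 nm = 2.25e-10 m
E_line = 0.5 * 3.75912e+10 * (2.25e-10)^2 = 9.515e-10 J/m


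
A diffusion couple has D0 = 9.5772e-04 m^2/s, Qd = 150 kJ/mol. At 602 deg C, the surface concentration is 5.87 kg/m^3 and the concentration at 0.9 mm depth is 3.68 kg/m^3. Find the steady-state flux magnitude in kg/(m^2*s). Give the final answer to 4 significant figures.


Step 1: D = D0 * exp(-Qd/(R*T))
T = 602 + 273.15 = 875.15 K
D = 9.5772e-04 * exp(-150e3 / (8.314 * 875.15)) = 1.06645e-12 m^2/s
Step 2: J = D * (C1 - C2) / dx
J = 1.06645e-12 * (5.87 - 3.68) / 9e-04
J = 2.595e-09 kg/(m^2*s)


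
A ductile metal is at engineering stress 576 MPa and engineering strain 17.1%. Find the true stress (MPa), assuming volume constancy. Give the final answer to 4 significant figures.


sigma_true = sigma_eng * (1 + epsilon_eng)
sigma_true = 576 * (1 + 0.171)
sigma_true = 674.5 MPa


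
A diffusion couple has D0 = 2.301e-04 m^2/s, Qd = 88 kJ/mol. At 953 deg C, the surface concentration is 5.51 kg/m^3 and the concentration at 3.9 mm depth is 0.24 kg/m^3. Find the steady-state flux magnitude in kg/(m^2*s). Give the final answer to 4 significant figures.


Step 1: D = D0 * exp(-Qd/(R*T))
T = 953 + 273.15 = 1226.15 K
D = 2.301e-04 * exp(-88e3 / (8.314 * 1226.15)) = 4.10142e-08 m^2/s
Step 2: J = D * (C1 - C2) / dx
J = 4.10142e-08 * (5.51 - 0.24) / 3.9e-03
J = 5.542e-05 kg/(m^2*s)


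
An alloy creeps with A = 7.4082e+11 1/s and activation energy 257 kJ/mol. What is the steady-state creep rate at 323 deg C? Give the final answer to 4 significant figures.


rate = A * exp(-Q / (R*T))
T = 323 + 273.15 = 596.15 K
rate = 7.4082e+11 * exp(-257e3 / (8.314 * 596.15))
rate = 2.242e-11 1/s


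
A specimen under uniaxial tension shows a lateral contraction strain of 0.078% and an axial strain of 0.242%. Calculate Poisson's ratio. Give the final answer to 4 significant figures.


nu = -epsilon_lat / epsilon_axial
Lateral strain is contraction (negative), so using magnitudes:
nu = 0.078 / 0.242
nu = 0.3223


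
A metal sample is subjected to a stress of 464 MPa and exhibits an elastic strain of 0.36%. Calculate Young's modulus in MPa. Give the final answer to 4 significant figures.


E = sigma / epsilon
epsilon = 0.36% = 3.6e-03
E = 464 / 3.6e-03
E = 128900 MPa


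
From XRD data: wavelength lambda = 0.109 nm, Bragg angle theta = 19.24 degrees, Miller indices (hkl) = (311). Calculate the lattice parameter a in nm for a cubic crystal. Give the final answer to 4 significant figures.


d = lambda / (2*sin(theta))
d = 0.109 / (2*sin(19.24 deg))
d = 0.165389 nm
a = d * sqrt(h^2+k^2+l^2) = 0.165389 * sqrt(11)
a = 0.5485 nm


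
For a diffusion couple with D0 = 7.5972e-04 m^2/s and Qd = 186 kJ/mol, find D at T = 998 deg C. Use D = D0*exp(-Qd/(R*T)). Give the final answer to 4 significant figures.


D = D0 * exp(-Qd / (R*T))
T = 1271.15 K
D = 7.5972e-04 * exp(-186e3 / (8.314 * 1271.15))
D = 1.727e-11 m^2/s


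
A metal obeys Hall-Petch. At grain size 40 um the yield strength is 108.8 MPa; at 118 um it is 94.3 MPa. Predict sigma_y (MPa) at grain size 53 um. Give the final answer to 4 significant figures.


sigma_y = sigma0 + k / sqrt(d)
1/sqrt(d1) = 1/sqrt(4e-05) = 158.114;  1/sqrt(d2) = 92.0575
k = (sigma1 - sigma2) / (1/sqrt(d1) - 1/sqrt(d2)) = (108.8 - 94.3) / (158.114 - 92.0575) = 0.219509 MPa*m^0.5
sigma0 = sigma1 - k/sqrt(d1) = 108.8 - 0.219509*158.114 = 74.0925 MPa
sigma_y(d3) = 74.0925 + 0.219509 / sqrt(5.3e-05) = 104.2 MPa


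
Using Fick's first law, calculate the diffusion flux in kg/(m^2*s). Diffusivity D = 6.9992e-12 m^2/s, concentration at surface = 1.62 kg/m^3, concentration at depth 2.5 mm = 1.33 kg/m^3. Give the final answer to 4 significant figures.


J = -D * (dC/dx) = D * (C1 - C2) / dx
J = 6.9992e-12 * (1.62 - 1.33) / 2.5e-03
J = 8.119e-10 kg/(m^2*s)


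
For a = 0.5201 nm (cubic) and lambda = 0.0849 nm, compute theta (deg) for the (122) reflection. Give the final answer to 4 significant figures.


d = a / sqrt(h^2+k^2+l^2)
d = 0.5201 / sqrt(9) = 0.173367 nm
lambda = 2*d*sin(theta)  =>  sin(theta) = lambda / (2*d)
sin(theta) = 0.0849 / (2 * 0.173367) = 0.244857
theta = 14.17 deg


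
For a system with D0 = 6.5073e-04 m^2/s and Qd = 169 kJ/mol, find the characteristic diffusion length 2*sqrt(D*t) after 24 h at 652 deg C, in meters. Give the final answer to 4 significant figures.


Step 1: D = D0 * exp(-Qd/(R*T))
T = 925.15 K
D = 6.5073e-04 * exp(-169e3 / (8.314 * 925.15)) = 1.86721e-13 m^2/s
Step 2: L = 2*sqrt(D*t)
t = 24 h = 86400 s
L = 2*sqrt(1.86721e-13 * 86400) = 2.54e-04 m


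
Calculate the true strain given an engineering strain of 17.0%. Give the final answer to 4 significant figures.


epsilon_true = ln(1 + epsilon_eng)
epsilon_true = ln(1 + 0.17)
epsilon_true = 0.157


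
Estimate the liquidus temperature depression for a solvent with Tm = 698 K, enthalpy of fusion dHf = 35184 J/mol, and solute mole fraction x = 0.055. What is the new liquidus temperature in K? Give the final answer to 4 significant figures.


dT = R*Tm^2*x / dHf
dT = 8.314 * 698^2 * 0.055 / 35184
dT = 6.33196 K
T_new = 698 - 6.33196 = 691.7 K


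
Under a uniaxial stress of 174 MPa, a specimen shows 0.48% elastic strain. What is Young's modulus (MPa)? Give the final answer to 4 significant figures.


E = sigma / epsilon
epsilon = 0.48% = 4.8e-03
E = 174 / 4.8e-03
E = 36250 MPa


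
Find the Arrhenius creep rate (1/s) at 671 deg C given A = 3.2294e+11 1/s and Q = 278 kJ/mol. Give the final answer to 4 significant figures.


rate = A * exp(-Q / (R*T))
T = 671 + 273.15 = 944.15 K
rate = 3.2294e+11 * exp(-278e3 / (8.314 * 944.15))
rate = 1.344e-04 1/s


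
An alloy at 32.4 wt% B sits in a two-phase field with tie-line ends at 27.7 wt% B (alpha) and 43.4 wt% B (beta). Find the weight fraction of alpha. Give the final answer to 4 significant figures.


f_alpha = (C_beta - C0) / (C_beta - C_alpha)
f_alpha = (43.4 - 32.4) / (43.4 - 27.7)
f_alpha = 0.7006


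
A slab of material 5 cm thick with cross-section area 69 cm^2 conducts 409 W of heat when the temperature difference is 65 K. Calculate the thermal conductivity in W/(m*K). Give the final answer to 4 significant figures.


k = Q*L / (A*dT)
L = 0.05 m, A = 6.9e-03 m^2
k = 409 * 0.05 / (6.9e-03 * 65)
k = 45.6 W/(m*K)


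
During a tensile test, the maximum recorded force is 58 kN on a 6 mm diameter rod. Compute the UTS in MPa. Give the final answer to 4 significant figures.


A0 = pi*(d/2)^2 = pi*(6/2)^2 = 28.2743 mm^2
UTS = F_max / A0 = 58*1000 / 28.2743
UTS = 2051 MPa


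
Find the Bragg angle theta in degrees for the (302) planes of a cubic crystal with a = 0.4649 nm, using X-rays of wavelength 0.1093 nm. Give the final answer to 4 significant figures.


d = a / sqrt(h^2+k^2+l^2)
d = 0.4649 / sqrt(13) = 0.12894 nm
lambda = 2*d*sin(theta)  =>  sin(theta) = lambda / (2*d)
sin(theta) = 0.1093 / (2 * 0.12894) = 0.42384
theta = 25.08 deg


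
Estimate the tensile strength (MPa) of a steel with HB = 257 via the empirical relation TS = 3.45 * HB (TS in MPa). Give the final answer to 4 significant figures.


TS (MPa) = 3.45 * HB
TS = 3.45 * 257
TS = 886.7 MPa


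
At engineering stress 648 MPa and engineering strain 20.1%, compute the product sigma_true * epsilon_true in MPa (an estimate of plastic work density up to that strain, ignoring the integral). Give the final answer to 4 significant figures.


sigma_true = sigma_eng * (1 + epsilon_eng)
sigma_true = 648 * (1 + 0.201) = 778.248 MPa
epsilon_true = ln(1 + epsilon_eng)
epsilon_true = ln(1 + 0.201) = 0.183155
sigma_true * epsilon_true = 778.248 * 0.183155 = 142.5 MPa


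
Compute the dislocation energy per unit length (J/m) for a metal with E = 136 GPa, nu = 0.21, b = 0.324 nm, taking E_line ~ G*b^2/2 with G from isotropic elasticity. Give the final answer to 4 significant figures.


Step 1: G = E / (2*(1+nu))
G = 136 / (2*(1+0.21)) = 56.1983 GPa = 5.61983e+10 Pa
Step 2: E_line = G*b^2/2
b = 0.324 nm = 3.24e-10 m
E_line = 0.5 * 5.61983e+10 * (3.24e-10)^2 = 2.95e-09 J/m


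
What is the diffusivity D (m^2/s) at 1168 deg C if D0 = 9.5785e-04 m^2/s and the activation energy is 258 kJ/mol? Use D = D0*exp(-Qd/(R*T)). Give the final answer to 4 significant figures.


D = D0 * exp(-Qd / (R*T))
T = 1441.15 K
D = 9.5785e-04 * exp(-258e3 / (8.314 * 1441.15))
D = 4.263e-13 m^2/s


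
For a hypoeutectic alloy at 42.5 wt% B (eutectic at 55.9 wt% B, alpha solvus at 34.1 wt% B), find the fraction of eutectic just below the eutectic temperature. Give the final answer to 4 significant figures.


f_primary = (C_e - C0) / (C_e - C_alpha_max)
f_primary = (55.9 - 42.5) / (55.9 - 34.1)
f_primary = 0.614679
f_eutectic = 1 - 0.614679 = 0.3853


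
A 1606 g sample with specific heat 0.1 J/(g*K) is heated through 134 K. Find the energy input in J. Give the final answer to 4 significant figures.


Q = m * cp * dT
Q = 1606 * 0.1 * 134
Q = 21520 J


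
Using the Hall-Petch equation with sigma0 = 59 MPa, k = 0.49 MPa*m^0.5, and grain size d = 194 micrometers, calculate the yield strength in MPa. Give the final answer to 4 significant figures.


sigma_y = sigma0 + k / sqrt(d)
d = 194 um = 1.94e-04 m
sigma_y = 59 + 0.49 / sqrt(1.94e-04)
sigma_y = 94.18 MPa


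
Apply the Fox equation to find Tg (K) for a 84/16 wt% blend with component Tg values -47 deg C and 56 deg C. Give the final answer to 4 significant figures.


1/Tg = w1/Tg1 + w2/Tg2 (in Kelvin)
Tg1 = 226.15 K, Tg2 = 329.15 K
1/Tg = 0.84/226.15 + 0.16/329.15
Tg = 238.1 K


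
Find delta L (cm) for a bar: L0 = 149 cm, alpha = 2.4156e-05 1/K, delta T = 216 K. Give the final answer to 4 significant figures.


dL = L0 * alpha * dT
dL = 149 * 2.4156e-05 * 216
dL = 0.7774 cm


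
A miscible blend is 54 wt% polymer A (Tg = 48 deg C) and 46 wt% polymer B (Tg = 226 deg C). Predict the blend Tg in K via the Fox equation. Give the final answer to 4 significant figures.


1/Tg = w1/Tg1 + w2/Tg2 (in Kelvin)
Tg1 = 321.15 K, Tg2 = 499.15 K
1/Tg = 0.54/321.15 + 0.46/499.15
Tg = 384.2 K


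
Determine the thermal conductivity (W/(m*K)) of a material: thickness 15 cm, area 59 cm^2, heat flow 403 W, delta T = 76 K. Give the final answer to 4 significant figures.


k = Q*L / (A*dT)
L = 0.15 m, A = 5.9e-03 m^2
k = 403 * 0.15 / (5.9e-03 * 76)
k = 134.8 W/(m*K)


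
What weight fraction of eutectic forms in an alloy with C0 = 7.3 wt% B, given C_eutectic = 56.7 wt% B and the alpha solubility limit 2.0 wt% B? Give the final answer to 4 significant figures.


f_primary = (C_e - C0) / (C_e - C_alpha_max)
f_primary = (56.7 - 7.3) / (56.7 - 2.0)
f_primary = 0.903108
f_eutectic = 1 - 0.903108 = 0.09689


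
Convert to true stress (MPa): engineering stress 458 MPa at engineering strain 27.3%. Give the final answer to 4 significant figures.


sigma_true = sigma_eng * (1 + epsilon_eng)
sigma_true = 458 * (1 + 0.273)
sigma_true = 583 MPa


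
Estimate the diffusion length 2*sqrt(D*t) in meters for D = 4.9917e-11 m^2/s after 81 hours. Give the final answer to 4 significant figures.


t = 81 hr = 291600 s
Diffusion length = 2*sqrt(D*t)
= 2*sqrt(4.9917e-11 * 291600)
= 7.63e-03 m


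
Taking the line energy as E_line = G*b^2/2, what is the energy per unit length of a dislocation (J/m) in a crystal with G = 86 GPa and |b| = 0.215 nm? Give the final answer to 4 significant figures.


E = G*b^2/2
b = 0.215 nm = 2.15e-10 m
G = 86 GPa = 8.6e+10 Pa
E = 0.5 * 8.6e+10 * (2.15e-10)^2
E = 1.988e-09 J/m


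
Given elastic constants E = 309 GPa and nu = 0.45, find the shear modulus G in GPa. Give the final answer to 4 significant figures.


G = E / (2*(1+nu))
G = 309 / (2*(1+0.45))
G = 106.6 GPa


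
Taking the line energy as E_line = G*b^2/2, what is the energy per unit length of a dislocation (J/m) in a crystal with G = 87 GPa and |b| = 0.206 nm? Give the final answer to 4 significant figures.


E = G*b^2/2
b = 0.206 nm = 2.06e-10 m
G = 87 GPa = 8.7e+10 Pa
E = 0.5 * 8.7e+10 * (2.06e-10)^2
E = 1.846e-09 J/m


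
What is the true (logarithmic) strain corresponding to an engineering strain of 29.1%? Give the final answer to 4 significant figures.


epsilon_true = ln(1 + epsilon_eng)
epsilon_true = ln(1 + 0.291)
epsilon_true = 0.2554


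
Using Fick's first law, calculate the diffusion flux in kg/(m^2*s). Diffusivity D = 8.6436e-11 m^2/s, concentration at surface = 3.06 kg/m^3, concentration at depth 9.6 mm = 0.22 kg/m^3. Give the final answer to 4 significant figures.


J = -D * (dC/dx) = D * (C1 - C2) / dx
J = 8.6436e-11 * (3.06 - 0.22) / 9.6e-03
J = 2.557e-08 kg/(m^2*s)


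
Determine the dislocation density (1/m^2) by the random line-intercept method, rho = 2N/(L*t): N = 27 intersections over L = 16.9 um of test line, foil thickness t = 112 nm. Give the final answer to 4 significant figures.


rho = 2N / (L * t)
L = 16.9 um = 1.69e-05 m, t = 112 nm = 1.12e-07 m
rho = 2 * 27 / (1.69e-05 * 1.12e-07)
rho = 2.853e+13 1/m^2


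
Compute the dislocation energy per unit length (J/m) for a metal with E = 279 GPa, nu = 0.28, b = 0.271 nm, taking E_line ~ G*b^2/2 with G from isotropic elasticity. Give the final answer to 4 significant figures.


Step 1: G = E / (2*(1+nu))
G = 279 / (2*(1+0.28)) = 108.984 GPa = 1.08984e+11 Pa
Step 2: E_line = G*b^2/2
b = 0.271 nm = 2.71e-10 m
E_line = 0.5 * 1.08984e+11 * (2.71e-10)^2 = 4.002e-09 J/m


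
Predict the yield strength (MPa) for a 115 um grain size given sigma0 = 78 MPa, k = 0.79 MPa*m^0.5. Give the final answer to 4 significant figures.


sigma_y = sigma0 + k / sqrt(d)
d = 115 um = 1.15e-04 m
sigma_y = 78 + 0.79 / sqrt(1.15e-04)
sigma_y = 151.7 MPa


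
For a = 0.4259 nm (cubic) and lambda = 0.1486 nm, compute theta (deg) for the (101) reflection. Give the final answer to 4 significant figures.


d = a / sqrt(h^2+k^2+l^2)
d = 0.4259 / sqrt(2) = 0.301157 nm
lambda = 2*d*sin(theta)  =>  sin(theta) = lambda / (2*d)
sin(theta) = 0.1486 / (2 * 0.301157) = 0.246715
theta = 14.28 deg


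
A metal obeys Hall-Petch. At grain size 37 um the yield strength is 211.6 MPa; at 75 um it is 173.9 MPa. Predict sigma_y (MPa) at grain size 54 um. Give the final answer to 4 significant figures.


sigma_y = sigma0 + k / sqrt(d)
1/sqrt(d1) = 1/sqrt(3.7e-05) = 164.399;  1/sqrt(d2) = 115.47
k = (sigma1 - sigma2) / (1/sqrt(d1) - 1/sqrt(d2)) = (211.6 - 173.9) / (164.399 - 115.47) = 0.770505 MPa*m^0.5
sigma0 = sigma1 - k/sqrt(d1) = 211.6 - 0.770505*164.399 = 84.9297 MPa
sigma_y(d3) = 84.9297 + 0.770505 / sqrt(5.4e-05) = 189.8 MPa


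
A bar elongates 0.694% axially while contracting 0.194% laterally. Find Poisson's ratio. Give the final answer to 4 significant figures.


nu = -epsilon_lat / epsilon_axial
Lateral strain is contraction (negative), so using magnitudes:
nu = 0.194 / 0.694
nu = 0.2795


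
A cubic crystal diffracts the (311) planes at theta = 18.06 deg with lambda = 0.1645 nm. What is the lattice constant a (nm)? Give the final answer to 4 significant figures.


d = lambda / (2*sin(theta))
d = 0.1645 / (2*sin(18.06 deg))
d = 0.265312 nm
a = d * sqrt(h^2+k^2+l^2) = 0.265312 * sqrt(11)
a = 0.8799 nm


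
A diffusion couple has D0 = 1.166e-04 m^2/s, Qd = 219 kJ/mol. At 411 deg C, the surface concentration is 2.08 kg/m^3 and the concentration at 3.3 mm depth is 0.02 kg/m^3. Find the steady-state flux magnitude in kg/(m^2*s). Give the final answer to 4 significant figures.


Step 1: D = D0 * exp(-Qd/(R*T))
T = 411 + 273.15 = 684.15 K
D = 1.166e-04 * exp(-219e3 / (8.314 * 684.15)) = 2.21571e-21 m^2/s
Step 2: J = D * (C1 - C2) / dx
J = 2.21571e-21 * (2.08 - 0.02) / 3.3e-03
J = 1.383e-18 kg/(m^2*s)


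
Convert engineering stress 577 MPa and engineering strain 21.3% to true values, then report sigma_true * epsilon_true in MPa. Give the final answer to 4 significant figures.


sigma_true = sigma_eng * (1 + epsilon_eng)
sigma_true = 577 * (1 + 0.213) = 699.901 MPa
epsilon_true = ln(1 + epsilon_eng)
epsilon_true = ln(1 + 0.213) = 0.193097
sigma_true * epsilon_true = 699.901 * 0.193097 = 135.1 MPa


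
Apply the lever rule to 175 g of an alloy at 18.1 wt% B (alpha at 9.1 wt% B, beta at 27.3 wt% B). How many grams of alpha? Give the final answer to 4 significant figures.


f_alpha = (C_beta - C0) / (C_beta - C_alpha)
f_alpha = (27.3 - 18.1) / (27.3 - 9.1) = 0.505495
m_alpha = f_alpha * m_total = 0.505495 * 175 = 88.46 g


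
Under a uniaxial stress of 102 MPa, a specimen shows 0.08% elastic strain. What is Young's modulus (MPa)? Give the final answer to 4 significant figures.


E = sigma / epsilon
epsilon = 0.08% = 8e-04
E = 102 / 8e-04
E = 127500 MPa


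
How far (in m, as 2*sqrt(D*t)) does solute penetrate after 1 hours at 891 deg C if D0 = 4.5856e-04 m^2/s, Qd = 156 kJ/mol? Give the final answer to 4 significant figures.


Step 1: D = D0 * exp(-Qd/(R*T))
T = 1164.15 K
D = 4.5856e-04 * exp(-156e3 / (8.314 * 1164.15)) = 4.58698e-11 m^2/s
Step 2: L = 2*sqrt(D*t)
t = 1 h = 3600 s
L = 2*sqrt(4.58698e-11 * 3600) = 8.127e-04 m


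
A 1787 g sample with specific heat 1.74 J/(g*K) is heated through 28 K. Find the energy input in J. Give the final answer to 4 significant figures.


Q = m * cp * dT
Q = 1787 * 1.74 * 28
Q = 87060 J


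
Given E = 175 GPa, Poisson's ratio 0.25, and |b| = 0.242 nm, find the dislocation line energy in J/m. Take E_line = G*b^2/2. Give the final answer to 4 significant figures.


Step 1: G = E / (2*(1+nu))
G = 175 / (2*(1+0.25)) = 70 GPa = 7e+10 Pa
Step 2: E_line = G*b^2/2
b = 0.242 nm = 2.42e-10 m
E_line = 0.5 * 7e+10 * (2.42e-10)^2 = 2.05e-09 J/m


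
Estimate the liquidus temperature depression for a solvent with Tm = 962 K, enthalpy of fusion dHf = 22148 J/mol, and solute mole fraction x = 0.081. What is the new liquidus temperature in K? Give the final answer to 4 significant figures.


dT = R*Tm^2*x / dHf
dT = 8.314 * 962^2 * 0.081 / 22148
dT = 28.1391 K
T_new = 962 - 28.1391 = 933.9 K


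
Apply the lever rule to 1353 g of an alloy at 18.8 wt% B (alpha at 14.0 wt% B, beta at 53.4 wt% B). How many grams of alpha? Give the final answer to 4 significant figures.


f_alpha = (C_beta - C0) / (C_beta - C_alpha)
f_alpha = (53.4 - 18.8) / (53.4 - 14.0) = 0.878173
m_alpha = f_alpha * m_total = 0.878173 * 1353 = 1188 g


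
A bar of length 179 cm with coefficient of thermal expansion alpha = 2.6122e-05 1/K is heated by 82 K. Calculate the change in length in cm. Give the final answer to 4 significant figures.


dL = L0 * alpha * dT
dL = 179 * 2.6122e-05 * 82
dL = 0.3834 cm


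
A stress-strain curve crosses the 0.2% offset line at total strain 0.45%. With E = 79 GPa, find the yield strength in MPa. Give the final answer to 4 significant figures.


Offset strain = 0.002
Elastic strain at yield = total_strain - offset = 4.5e-03 - 0.002 = 2.5e-03
sigma_y = E * elastic_strain = 79000 * 2.5e-03
sigma_y = 197.5 MPa


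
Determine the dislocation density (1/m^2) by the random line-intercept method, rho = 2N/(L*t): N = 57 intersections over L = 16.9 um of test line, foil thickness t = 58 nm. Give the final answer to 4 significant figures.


rho = 2N / (L * t)
L = 16.9 um = 1.69e-05 m, t = 58 nm = 5.8e-08 m
rho = 2 * 57 / (1.69e-05 * 5.8e-08)
rho = 1.163e+14 1/m^2


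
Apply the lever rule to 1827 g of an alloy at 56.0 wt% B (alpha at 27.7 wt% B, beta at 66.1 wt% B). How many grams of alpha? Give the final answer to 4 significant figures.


f_alpha = (C_beta - C0) / (C_beta - C_alpha)
f_alpha = (66.1 - 56.0) / (66.1 - 27.7) = 0.263021
m_alpha = f_alpha * m_total = 0.263021 * 1827 = 480.5 g


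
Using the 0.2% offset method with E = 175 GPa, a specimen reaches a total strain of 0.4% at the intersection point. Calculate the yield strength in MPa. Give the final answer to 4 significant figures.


Offset strain = 0.002
Elastic strain at yield = total_strain - offset = 4e-03 - 0.002 = 2e-03
sigma_y = E * elastic_strain = 175000 * 2e-03
sigma_y = 350 MPa


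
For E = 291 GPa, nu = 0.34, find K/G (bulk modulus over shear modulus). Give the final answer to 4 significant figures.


G = E / (2*(1+nu))
G = 291 / (2*(1+0.34)) = 108.582 GPa
K = E / (3*(1-2*nu))
K = 291 / (3*(1-2*0.34)) = 303.125 GPa
K/G = 303.125 / 108.582 = 2.792


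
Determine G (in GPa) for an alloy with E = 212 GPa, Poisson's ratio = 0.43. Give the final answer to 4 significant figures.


G = E / (2*(1+nu))
G = 212 / (2*(1+0.43))
G = 74.13 GPa


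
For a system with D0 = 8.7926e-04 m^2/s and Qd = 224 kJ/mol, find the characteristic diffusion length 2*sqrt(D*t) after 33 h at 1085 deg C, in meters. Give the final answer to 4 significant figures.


Step 1: D = D0 * exp(-Qd/(R*T))
T = 1358.15 K
D = 8.7926e-04 * exp(-224e3 / (8.314 * 1358.15)) = 2.13174e-12 m^2/s
Step 2: L = 2*sqrt(D*t)
t = 33 h = 118800 s
L = 2*sqrt(2.13174e-12 * 118800) = 1.006e-03 m


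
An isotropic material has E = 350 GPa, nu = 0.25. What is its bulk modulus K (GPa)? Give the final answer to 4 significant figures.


K = E / (3*(1-2*nu))
K = 350 / (3*(1-2*0.25))
K = 233.3 GPa


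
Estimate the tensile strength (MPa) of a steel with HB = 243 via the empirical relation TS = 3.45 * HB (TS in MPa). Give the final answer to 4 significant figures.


TS (MPa) = 3.45 * HB
TS = 3.45 * 243
TS = 838.4 MPa


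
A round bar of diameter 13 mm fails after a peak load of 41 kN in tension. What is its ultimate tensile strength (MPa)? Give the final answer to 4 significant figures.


A0 = pi*(d/2)^2 = pi*(13/2)^2 = 132.732 mm^2
UTS = F_max / A0 = 41*1000 / 132.732
UTS = 308.9 MPa


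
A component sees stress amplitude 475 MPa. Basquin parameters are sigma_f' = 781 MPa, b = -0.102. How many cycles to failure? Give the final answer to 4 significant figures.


sigma_a = sigma_f' * (2*Nf)^b
2*Nf = (sigma_a / sigma_f')^(1/b)
2*Nf = (475 / 781)^(1/-0.102)
2*Nf = 130.987
Nf = 65.49 cycles


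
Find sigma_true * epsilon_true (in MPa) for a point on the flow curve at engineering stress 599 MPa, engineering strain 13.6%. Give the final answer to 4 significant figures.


sigma_true = sigma_eng * (1 + epsilon_eng)
sigma_true = 599 * (1 + 0.136) = 680.464 MPa
epsilon_true = ln(1 + epsilon_eng)
epsilon_true = ln(1 + 0.136) = 0.127513
sigma_true * epsilon_true = 680.464 * 0.127513 = 86.77 MPa


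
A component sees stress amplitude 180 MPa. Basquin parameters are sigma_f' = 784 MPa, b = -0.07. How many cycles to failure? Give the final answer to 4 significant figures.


sigma_a = sigma_f' * (2*Nf)^b
2*Nf = (sigma_a / sigma_f')^(1/b)
2*Nf = (180 / 784)^(1/-0.07)
2*Nf = 1.34646e+09
Nf = 6.732e+08 cycles


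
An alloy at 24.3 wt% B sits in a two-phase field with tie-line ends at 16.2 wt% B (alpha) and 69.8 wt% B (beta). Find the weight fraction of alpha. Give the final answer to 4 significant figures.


f_alpha = (C_beta - C0) / (C_beta - C_alpha)
f_alpha = (69.8 - 24.3) / (69.8 - 16.2)
f_alpha = 0.8489


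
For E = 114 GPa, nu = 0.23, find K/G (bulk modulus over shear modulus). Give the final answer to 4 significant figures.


G = E / (2*(1+nu))
G = 114 / (2*(1+0.23)) = 46.3415 GPa
K = E / (3*(1-2*nu))
K = 114 / (3*(1-2*0.23)) = 70.3704 GPa
K/G = 70.3704 / 46.3415 = 1.519


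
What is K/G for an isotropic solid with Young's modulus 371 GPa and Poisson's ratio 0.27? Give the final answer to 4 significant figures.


G = E / (2*(1+nu))
G = 371 / (2*(1+0.27)) = 146.063 GPa
K = E / (3*(1-2*nu))
K = 371 / (3*(1-2*0.27)) = 268.841 GPa
K/G = 268.841 / 146.063 = 1.841


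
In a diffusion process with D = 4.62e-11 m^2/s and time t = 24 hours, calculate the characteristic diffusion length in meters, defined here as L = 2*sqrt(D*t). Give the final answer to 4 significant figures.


t = 24 hr = 86400 s
Diffusion length = 2*sqrt(D*t)
= 2*sqrt(4.62e-11 * 86400)
= 3.996e-03 m


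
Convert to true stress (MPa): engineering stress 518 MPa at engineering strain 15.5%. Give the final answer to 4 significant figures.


sigma_true = sigma_eng * (1 + epsilon_eng)
sigma_true = 518 * (1 + 0.155)
sigma_true = 598.3 MPa


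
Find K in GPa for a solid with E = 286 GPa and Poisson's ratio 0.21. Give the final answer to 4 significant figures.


K = E / (3*(1-2*nu))
K = 286 / (3*(1-2*0.21))
K = 164.4 GPa


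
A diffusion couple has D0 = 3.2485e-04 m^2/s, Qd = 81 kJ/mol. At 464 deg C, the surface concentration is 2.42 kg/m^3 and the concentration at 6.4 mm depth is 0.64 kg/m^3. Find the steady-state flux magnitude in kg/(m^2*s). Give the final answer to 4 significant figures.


Step 1: D = D0 * exp(-Qd/(R*T))
T = 464 + 273.15 = 737.15 K
D = 3.2485e-04 * exp(-81e3 / (8.314 * 737.15)) = 5.91282e-10 m^2/s
Step 2: J = D * (C1 - C2) / dx
J = 5.91282e-10 * (2.42 - 0.64) / 6.4e-03
J = 1.645e-07 kg/(m^2*s)


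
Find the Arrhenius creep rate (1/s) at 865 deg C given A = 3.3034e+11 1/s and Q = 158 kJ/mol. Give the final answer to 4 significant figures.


rate = A * exp(-Q / (R*T))
T = 865 + 273.15 = 1138.15 K
rate = 3.3034e+11 * exp(-158e3 / (8.314 * 1138.15))
rate = 18510 1/s


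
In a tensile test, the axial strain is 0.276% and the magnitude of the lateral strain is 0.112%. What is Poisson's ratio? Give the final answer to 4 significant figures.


nu = -epsilon_lat / epsilon_axial
Lateral strain is contraction (negative), so using magnitudes:
nu = 0.112 / 0.276
nu = 0.4058


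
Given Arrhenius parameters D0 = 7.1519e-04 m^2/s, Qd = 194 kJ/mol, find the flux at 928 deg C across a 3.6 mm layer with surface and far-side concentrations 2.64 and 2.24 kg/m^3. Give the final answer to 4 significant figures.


Step 1: D = D0 * exp(-Qd/(R*T))
T = 928 + 273.15 = 1201.15 K
D = 7.1519e-04 * exp(-194e3 / (8.314 * 1201.15)) = 2.61578e-12 m^2/s
Step 2: J = D * (C1 - C2) / dx
J = 2.61578e-12 * (2.64 - 2.24) / 3.6e-03
J = 2.906e-10 kg/(m^2*s)


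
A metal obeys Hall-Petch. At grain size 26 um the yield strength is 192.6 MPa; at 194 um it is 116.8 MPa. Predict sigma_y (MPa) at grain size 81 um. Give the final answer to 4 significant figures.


sigma_y = sigma0 + k / sqrt(d)
1/sqrt(d1) = 1/sqrt(2.6e-05) = 196.116;  1/sqrt(d2) = 71.7958
k = (sigma1 - sigma2) / (1/sqrt(d1) - 1/sqrt(d2)) = (192.6 - 116.8) / (196.116 - 71.7958) = 0.609715 MPa*m^0.5
sigma0 = sigma1 - k/sqrt(d1) = 192.6 - 0.609715*196.116 = 73.025 MPa
sigma_y(d3) = 73.025 + 0.609715 / sqrt(8.1e-05) = 140.8 MPa


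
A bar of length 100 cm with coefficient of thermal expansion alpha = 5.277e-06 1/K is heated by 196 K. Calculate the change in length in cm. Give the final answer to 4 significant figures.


dL = L0 * alpha * dT
dL = 100 * 5.277e-06 * 196
dL = 0.1034 cm


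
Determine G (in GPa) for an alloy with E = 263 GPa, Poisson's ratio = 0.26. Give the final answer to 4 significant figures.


G = E / (2*(1+nu))
G = 263 / (2*(1+0.26))
G = 104.4 GPa


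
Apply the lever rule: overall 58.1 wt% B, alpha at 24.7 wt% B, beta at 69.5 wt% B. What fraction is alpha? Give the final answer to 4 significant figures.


f_alpha = (C_beta - C0) / (C_beta - C_alpha)
f_alpha = (69.5 - 58.1) / (69.5 - 24.7)
f_alpha = 0.2545


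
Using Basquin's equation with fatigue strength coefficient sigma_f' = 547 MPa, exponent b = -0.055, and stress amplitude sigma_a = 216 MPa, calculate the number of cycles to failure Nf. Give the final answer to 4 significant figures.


sigma_a = sigma_f' * (2*Nf)^b
2*Nf = (sigma_a / sigma_f')^(1/b)
2*Nf = (216 / 547)^(1/-0.055)
2*Nf = 2.17257e+07
Nf = 1.086e+07 cycles


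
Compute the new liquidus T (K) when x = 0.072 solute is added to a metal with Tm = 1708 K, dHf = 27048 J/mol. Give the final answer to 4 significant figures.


dT = R*Tm^2*x / dHf
dT = 8.314 * 1708^2 * 0.072 / 27048
dT = 64.5629 K
T_new = 1708 - 64.5629 = 1643 K


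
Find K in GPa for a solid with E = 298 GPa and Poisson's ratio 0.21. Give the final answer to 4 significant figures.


K = E / (3*(1-2*nu))
K = 298 / (3*(1-2*0.21))
K = 171.3 GPa


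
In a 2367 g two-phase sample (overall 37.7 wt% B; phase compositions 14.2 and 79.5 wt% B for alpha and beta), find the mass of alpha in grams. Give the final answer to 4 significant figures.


f_alpha = (C_beta - C0) / (C_beta - C_alpha)
f_alpha = (79.5 - 37.7) / (79.5 - 14.2) = 0.640123
m_alpha = f_alpha * m_total = 0.640123 * 2367 = 1515 g


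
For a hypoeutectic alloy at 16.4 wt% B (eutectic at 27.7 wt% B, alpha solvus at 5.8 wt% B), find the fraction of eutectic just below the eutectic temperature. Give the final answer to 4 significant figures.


f_primary = (C_e - C0) / (C_e - C_alpha_max)
f_primary = (27.7 - 16.4) / (27.7 - 5.8)
f_primary = 0.515982
f_eutectic = 1 - 0.515982 = 0.484


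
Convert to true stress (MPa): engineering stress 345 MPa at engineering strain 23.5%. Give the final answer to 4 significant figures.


sigma_true = sigma_eng * (1 + epsilon_eng)
sigma_true = 345 * (1 + 0.235)
sigma_true = 426.1 MPa


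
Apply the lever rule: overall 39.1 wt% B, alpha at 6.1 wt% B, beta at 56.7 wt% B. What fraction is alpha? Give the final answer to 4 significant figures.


f_alpha = (C_beta - C0) / (C_beta - C_alpha)
f_alpha = (56.7 - 39.1) / (56.7 - 6.1)
f_alpha = 0.3478


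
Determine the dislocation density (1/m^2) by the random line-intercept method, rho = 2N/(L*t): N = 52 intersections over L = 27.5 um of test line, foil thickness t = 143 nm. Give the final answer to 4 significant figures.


rho = 2N / (L * t)
L = 27.5 um = 2.75e-05 m, t = 143 nm = 1.43e-07 m
rho = 2 * 52 / (2.75e-05 * 1.43e-07)
rho = 2.645e+13 1/m^2


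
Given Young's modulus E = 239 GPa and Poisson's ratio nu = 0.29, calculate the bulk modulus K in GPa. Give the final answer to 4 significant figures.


K = E / (3*(1-2*nu))
K = 239 / (3*(1-2*0.29))
K = 189.7 GPa


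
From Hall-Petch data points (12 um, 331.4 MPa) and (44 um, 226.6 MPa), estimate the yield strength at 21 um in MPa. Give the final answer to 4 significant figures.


sigma_y = sigma0 + k / sqrt(d)
1/sqrt(d1) = 1/sqrt(1.2e-05) = 288.675;  1/sqrt(d2) = 150.756
k = (sigma1 - sigma2) / (1/sqrt(d1) - 1/sqrt(d2)) = (331.4 - 226.6) / (288.675 - 150.756) = 0.759864 MPa*m^0.5
sigma0 = sigma1 - k/sqrt(d1) = 331.4 - 0.759864*288.675 = 112.046 MPa
sigma_y(d3) = 112.046 + 0.759864 / sqrt(2.1e-05) = 277.9 MPa


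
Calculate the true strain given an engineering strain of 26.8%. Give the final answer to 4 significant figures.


epsilon_true = ln(1 + epsilon_eng)
epsilon_true = ln(1 + 0.268)
epsilon_true = 0.2374


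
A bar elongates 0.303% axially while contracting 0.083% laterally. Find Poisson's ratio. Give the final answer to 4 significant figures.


nu = -epsilon_lat / epsilon_axial
Lateral strain is contraction (negative), so using magnitudes:
nu = 0.083 / 0.303
nu = 0.2739


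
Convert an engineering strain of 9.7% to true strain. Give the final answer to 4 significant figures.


epsilon_true = ln(1 + epsilon_eng)
epsilon_true = ln(1 + 0.097)
epsilon_true = 0.09258


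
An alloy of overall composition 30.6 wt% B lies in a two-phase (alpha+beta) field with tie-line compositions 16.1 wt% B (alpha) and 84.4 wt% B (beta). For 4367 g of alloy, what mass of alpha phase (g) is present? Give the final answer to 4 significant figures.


f_alpha = (C_beta - C0) / (C_beta - C_alpha)
f_alpha = (84.4 - 30.6) / (84.4 - 16.1) = 0.787701
m_alpha = f_alpha * m_total = 0.787701 * 4367 = 3440 g


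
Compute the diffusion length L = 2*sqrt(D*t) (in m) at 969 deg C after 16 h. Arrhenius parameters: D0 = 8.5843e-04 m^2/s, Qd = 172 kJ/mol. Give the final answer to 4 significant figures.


Step 1: D = D0 * exp(-Qd/(R*T))
T = 1242.15 K
D = 8.5843e-04 * exp(-172e3 / (8.314 * 1242.15)) = 5.01804e-11 m^2/s
Step 2: L = 2*sqrt(D*t)
t = 16 h = 57600 s
L = 2*sqrt(5.01804e-11 * 57600) = 3.4e-03 m


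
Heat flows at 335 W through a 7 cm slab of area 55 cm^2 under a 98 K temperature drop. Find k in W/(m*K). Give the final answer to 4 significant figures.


k = Q*L / (A*dT)
L = 0.07 m, A = 5.5e-03 m^2
k = 335 * 0.07 / (5.5e-03 * 98)
k = 43.51 W/(m*K)


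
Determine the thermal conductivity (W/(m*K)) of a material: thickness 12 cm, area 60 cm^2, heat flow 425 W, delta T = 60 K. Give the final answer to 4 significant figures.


k = Q*L / (A*dT)
L = 0.12 m, A = 6e-03 m^2
k = 425 * 0.12 / (6e-03 * 60)
k = 141.7 W/(m*K)


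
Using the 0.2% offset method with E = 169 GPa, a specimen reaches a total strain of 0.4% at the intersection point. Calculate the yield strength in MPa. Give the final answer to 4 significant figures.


Offset strain = 0.002
Elastic strain at yield = total_strain - offset = 4e-03 - 0.002 = 2e-03
sigma_y = E * elastic_strain = 169000 * 2e-03
sigma_y = 338 MPa
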